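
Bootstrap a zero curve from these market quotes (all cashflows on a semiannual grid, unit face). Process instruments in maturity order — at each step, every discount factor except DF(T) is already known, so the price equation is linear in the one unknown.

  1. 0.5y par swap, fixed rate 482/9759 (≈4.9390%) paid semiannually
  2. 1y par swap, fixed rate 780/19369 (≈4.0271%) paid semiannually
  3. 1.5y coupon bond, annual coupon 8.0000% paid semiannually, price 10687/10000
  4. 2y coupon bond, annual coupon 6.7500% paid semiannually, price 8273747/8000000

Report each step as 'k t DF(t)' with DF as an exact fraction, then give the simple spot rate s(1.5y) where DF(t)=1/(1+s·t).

1 1/2 9759/10000
2 1 961/1000
3 3/2 9531/10000
4 2 9061/10000
s(1.5y) = (1/(9531/10000) − 1)/(3/2) = 938/28593 ≈ 3.2805%

step 1 [0.5y] swap r/2=241/9759: DF=(1 − 241/9759·(0))/(1+241/9759) = 9759/10000 ≈ 0.975900
step 2 [1y] swap r/2=390/19369: DF=(1 − 390/19369·(0.975900))/(1+390/19369) = 961/1000 ≈ 0.961000
step 3 [1.5y] bond c/2=1/25: DF=(10687/10000 − 1/25·(0.975900+0.961000))/(1+1/25) = 9531/10000 ≈ 0.953100
step 4 [2y] bond c/2=27/800: DF=(8273747/8000000 − 27/800·(0.975900+0.961000+0.953100))/(1+27/800) = 9061/10000 ≈ 0.906100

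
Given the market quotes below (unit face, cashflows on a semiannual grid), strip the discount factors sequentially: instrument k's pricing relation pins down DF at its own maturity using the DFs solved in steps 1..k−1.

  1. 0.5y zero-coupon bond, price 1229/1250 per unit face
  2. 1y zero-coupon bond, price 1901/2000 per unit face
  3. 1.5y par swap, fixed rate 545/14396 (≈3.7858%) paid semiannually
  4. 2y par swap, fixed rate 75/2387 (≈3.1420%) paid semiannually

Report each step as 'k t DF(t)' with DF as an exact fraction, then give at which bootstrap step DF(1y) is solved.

step 1 [0.5y] zero: DF = P = 1229/1250 ≈ 0.983200
step 2 [1y] zero: DF = P = 1901/2000 ≈ 0.950500
step 3 [1.5y] swap r/2=545/28792: DF=(1 − 545/28792·(0.983200+0.950500))/(1+545/28792) = 1891/2000 ≈ 0.945500
step 4 [2y] swap r/2=75/4774: DF=(1 − 75/4774·(0.983200+0.950500+0.945500))/(1+75/4774) = 47/50 ≈ 0.940000

1 1/2 1229/1250
2 1 1901/2000
3 3/2 1891/2000
4 2 47/50
DF(1y) is solved at step 2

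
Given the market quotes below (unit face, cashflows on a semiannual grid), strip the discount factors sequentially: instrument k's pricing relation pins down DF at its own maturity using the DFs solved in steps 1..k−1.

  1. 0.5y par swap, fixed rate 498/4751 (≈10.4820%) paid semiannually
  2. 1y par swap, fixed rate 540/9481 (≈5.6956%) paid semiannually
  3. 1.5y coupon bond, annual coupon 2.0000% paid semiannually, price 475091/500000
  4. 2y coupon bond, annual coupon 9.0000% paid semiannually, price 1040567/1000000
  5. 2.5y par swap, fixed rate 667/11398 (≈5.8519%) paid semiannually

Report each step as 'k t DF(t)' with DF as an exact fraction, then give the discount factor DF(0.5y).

1 1/2 4751/5000
2 1 473/500
3 3/2 461/500
4 2 1093/1250
5 5/2 4333/5000
DF(0.5y) = 4751/5000 ≈ 0.950200

step 1 [0.5y] swap r/2=249/4751: DF=(1 − 249/4751·(0))/(1+249/4751) = 4751/5000 ≈ 0.950200
step 2 [1y] swap r/2=270/9481: DF=(1 − 270/9481·(0.950200))/(1+270/9481) = 473/500 ≈ 0.946000
step 3 [1.5y] bond c/2=1/100: DF=(475091/500000 − 1/100·(0.950200+0.946000))/(1+1/100) = 461/500 ≈ 0.922000
step 4 [2y] bond c/2=9/200: DF=(1040567/1000000 − 9/200·(0.950200+0.946000+0.922000))/(1+9/200) = 1093/1250 ≈ 0.874400
step 5 [2.5y] swap r/2=667/22796: DF=(1 − 667/22796·(0.950200+0.946000+0.922000+0.874400))/(1+667/22796) = 4333/5000 ≈ 0.866600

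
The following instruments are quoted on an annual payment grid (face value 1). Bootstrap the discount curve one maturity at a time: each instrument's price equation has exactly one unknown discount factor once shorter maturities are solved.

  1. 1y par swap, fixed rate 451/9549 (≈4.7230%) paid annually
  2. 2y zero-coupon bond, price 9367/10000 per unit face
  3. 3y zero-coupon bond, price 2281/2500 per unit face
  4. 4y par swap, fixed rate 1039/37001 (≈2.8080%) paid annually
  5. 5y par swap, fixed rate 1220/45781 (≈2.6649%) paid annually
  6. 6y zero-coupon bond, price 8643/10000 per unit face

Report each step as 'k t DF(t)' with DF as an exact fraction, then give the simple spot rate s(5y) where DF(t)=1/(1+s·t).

1 1 9549/10000
2 2 9367/10000
3 3 2281/2500
4 4 8961/10000
5 5 439/500
6 6 8643/10000
s(5y) = (1/(439/500) − 1)/(5) = 61/2195 ≈ 2.7790%

step 1 [1y] swap r/1=451/9549: DF=(1 − 451/9549·(0))/(1+451/9549) = 9549/10000 ≈ 0.954900
step 2 [2y] zero: DF = P = 9367/10000 ≈ 0.936700
step 3 [3y] zero: DF = P = 2281/2500 ≈ 0.912400
step 4 [4y] swap r/1=1039/37001: DF=(1 − 1039/37001·(0.954900+0.936700+0.912400))/(1+1039/37001) = 8961/10000 ≈ 0.896100
step 5 [5y] swap r/1=1220/45781: DF=(1 − 1220/45781·(0.954900+0.936700+0.912400+0.896100))/(1+1220/45781) = 439/500 ≈ 0.878000
step 6 [6y] zero: DF = P = 8643/10000 ≈ 0.864300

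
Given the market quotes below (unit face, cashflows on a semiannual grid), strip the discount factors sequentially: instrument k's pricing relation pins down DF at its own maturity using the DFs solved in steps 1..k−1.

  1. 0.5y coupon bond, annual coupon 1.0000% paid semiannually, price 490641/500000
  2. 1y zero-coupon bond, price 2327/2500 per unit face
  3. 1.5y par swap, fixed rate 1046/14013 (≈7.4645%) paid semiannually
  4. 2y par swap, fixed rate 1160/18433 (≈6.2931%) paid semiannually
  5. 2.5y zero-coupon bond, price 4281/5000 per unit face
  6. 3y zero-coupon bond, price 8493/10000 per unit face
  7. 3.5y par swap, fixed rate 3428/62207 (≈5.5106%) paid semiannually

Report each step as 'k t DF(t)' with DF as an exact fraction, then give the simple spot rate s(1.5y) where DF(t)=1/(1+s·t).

step 1 [0.5y] bond c/2=1/200: DF=(490641/500000 − 1/200·(0))/(1+1/200) = 2441/2500 ≈ 0.976400
step 2 [1y] zero: DF = P = 2327/2500 ≈ 0.930800
step 3 [1.5y] swap r/2=523/14013: DF=(1 − 523/14013·(0.976400+0.930800))/(1+523/14013) = 4477/5000 ≈ 0.895400
step 4 [2y] swap r/2=580/18433: DF=(1 − 580/18433·(0.976400+0.930800+0.895400))/(1+580/18433) = 221/250 ≈ 0.884000
step 5 [2.5y] zero: DF = P = 4281/5000 ≈ 0.856200
step 6 [3y] zero: DF = P = 8493/10000 ≈ 0.849300
step 7 [3.5y] swap r/2=1714/62207: DF=(1 − 1714/62207·(0.976400+0.930800+0.895400+0.884000+0.856200+0.849300))/(1+1714/62207) = 4143/5000 ≈ 0.828600

1 1/2 2441/2500
2 1 2327/2500
3 3/2 4477/5000
4 2 221/250
5 5/2 4281/5000
6 3 8493/10000
7 7/2 4143/5000
s(1.5y) = (1/(4477/5000) − 1)/(3/2) = 1046/13431 ≈ 7.7880%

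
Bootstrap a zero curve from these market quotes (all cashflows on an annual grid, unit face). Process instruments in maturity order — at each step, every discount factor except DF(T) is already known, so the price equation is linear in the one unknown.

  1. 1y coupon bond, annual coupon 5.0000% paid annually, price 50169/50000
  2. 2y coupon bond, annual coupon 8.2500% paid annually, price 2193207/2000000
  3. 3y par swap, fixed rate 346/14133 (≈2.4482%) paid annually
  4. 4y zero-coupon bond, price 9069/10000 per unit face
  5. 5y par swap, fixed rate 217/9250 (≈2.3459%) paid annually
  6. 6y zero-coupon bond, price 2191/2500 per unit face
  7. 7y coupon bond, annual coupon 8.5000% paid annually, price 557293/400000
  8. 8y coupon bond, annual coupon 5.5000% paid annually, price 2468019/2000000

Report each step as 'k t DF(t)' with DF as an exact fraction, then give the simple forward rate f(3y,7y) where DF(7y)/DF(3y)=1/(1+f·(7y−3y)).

step 1 [1y] bond c/1=1/20: DF=(50169/50000 − 1/20·(0))/(1+1/20) = 2389/2500 ≈ 0.955600
step 2 [2y] bond c/1=33/400: DF=(2193207/2000000 − 33/400·(0.955600))/(1+33/400) = 4701/5000 ≈ 0.940200
step 3 [3y] swap r/1=346/14133: DF=(1 − 346/14133·(0.955600+0.940200))/(1+346/14133) = 2327/2500 ≈ 0.930800
step 4 [4y] zero: DF = P = 9069/10000 ≈ 0.906900
step 5 [5y] swap r/1=217/9250: DF=(1 − 217/9250·(0.955600+0.940200+0.930800+0.906900))/(1+217/9250) = 1783/2000 ≈ 0.891500
step 6 [6y] zero: DF = P = 2191/2500 ≈ 0.876400
step 7 [7y] bond c/1=17/200: DF=(557293/400000 − 17/200·(0.955600+0.940200+0.930800+0.906900+0.891500+0.876400))/(1+17/200) = 8531/10000 ≈ 0.853100
step 8 [8y] bond c/1=11/200: DF=(2468019/2000000 − 11/200·(0.955600+0.940200+0.930800+0.906900+0.891500+0.876400+0.853100))/(1+11/200) = 524/625 ≈ 0.838400

1 1 2389/2500
2 2 4701/5000
3 3 2327/2500
4 4 9069/10000
5 5 1783/2000
6 6 2191/2500
7 7 8531/10000
8 8 524/625
f(3y,7y) = ((2327/2500)/(8531/10000) − 1)/(4) = 777/34124 ≈ 2.2770%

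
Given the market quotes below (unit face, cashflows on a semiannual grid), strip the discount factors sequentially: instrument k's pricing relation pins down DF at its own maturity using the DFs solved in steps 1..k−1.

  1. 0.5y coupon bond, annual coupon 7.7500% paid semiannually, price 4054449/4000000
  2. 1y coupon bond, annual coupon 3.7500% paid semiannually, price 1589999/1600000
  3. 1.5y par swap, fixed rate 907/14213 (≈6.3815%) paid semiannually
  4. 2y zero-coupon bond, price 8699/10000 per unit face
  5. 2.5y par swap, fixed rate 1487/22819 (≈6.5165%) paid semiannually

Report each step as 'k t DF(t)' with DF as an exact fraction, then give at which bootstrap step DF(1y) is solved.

1 1/2 4879/5000
2 1 383/400
3 3/2 9093/10000
4 2 8699/10000
5 5/2 8513/10000
DF(1y) is solved at step 2

step 1 [0.5y] bond c/2=31/800: DF=(4054449/4000000 − 31/800·(0))/(1+31/800) = 4879/5000 ≈ 0.975800
step 2 [1y] bond c/2=3/160: DF=(1589999/1600000 − 3/160·(0.975800))/(1+3/160) = 383/400 ≈ 0.957500
step 3 [1.5y] swap r/2=907/28426: DF=(1 − 907/28426·(0.975800+0.957500))/(1+907/28426) = 9093/10000 ≈ 0.909300
step 4 [2y] zero: DF = P = 8699/10000 ≈ 0.869900
step 5 [2.5y] swap r/2=1487/45638: DF=(1 − 1487/45638·(0.975800+0.957500+0.909300+0.869900))/(1+1487/45638) = 8513/10000 ≈ 0.851300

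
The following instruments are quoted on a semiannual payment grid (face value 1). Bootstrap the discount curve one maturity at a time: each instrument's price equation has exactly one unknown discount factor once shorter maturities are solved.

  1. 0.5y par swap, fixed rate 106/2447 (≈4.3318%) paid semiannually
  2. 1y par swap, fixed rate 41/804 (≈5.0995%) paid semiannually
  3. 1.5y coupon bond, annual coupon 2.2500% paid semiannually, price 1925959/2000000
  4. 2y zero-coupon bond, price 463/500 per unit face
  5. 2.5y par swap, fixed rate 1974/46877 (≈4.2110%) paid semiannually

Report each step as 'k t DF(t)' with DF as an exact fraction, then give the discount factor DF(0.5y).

step 1 [0.5y] swap r/2=53/2447: DF=(1 − 53/2447·(0))/(1+53/2447) = 2447/2500 ≈ 0.978800
step 2 [1y] swap r/2=41/1608: DF=(1 − 41/1608·(0.978800))/(1+41/1608) = 2377/2500 ≈ 0.950800
step 3 [1.5y] bond c/2=9/800: DF=(1925959/2000000 − 9/800·(0.978800+0.950800))/(1+9/800) = 2327/2500 ≈ 0.930800
step 4 [2y] zero: DF = P = 463/500 ≈ 0.926000
step 5 [2.5y] swap r/2=987/46877: DF=(1 − 987/46877·(0.978800+0.950800+0.930800+0.926000))/(1+987/46877) = 9013/10000 ≈ 0.901300

1 1/2 2447/2500
2 1 2377/2500
3 3/2 2327/2500
4 2 463/500
5 5/2 9013/10000
DF(0.5y) = 2447/2500 ≈ 0.978800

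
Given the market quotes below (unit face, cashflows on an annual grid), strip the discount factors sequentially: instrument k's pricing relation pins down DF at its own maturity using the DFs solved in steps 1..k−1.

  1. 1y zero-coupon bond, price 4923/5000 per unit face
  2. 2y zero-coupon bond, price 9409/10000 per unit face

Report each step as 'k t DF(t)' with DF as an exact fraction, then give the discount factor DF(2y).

1 1 4923/5000
2 2 9409/10000
DF(2y) = 9409/10000 ≈ 0.940900

step 1 [1y] zero: DF = P = 4923/5000 ≈ 0.984600
step 2 [2y] zero: DF = P = 9409/10000 ≈ 0.940900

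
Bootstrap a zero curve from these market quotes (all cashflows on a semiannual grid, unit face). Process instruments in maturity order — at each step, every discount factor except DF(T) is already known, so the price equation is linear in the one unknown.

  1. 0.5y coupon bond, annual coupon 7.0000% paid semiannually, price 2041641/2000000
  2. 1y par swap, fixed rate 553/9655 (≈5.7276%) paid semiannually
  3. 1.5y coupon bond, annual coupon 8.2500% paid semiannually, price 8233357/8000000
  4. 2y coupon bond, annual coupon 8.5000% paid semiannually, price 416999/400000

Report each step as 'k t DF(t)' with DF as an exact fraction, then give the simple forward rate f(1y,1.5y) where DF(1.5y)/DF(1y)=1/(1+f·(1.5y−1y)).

1 1/2 9863/10000
2 1 9447/10000
3 3/2 9119/10000
4 2 8841/10000
f(1y,1.5y) = ((9447/10000)/(9119/10000) − 1)/(1/2) = 656/9119 ≈ 7.1938%

step 1 [0.5y] bond c/2=7/200: DF=(2041641/2000000 − 7/200·(0))/(1+7/200) = 9863/10000 ≈ 0.986300
step 2 [1y] swap r/2=553/19310: DF=(1 − 553/19310·(0.986300))/(1+553/19310) = 9447/10000 ≈ 0.944700
step 3 [1.5y] bond c/2=33/800: DF=(8233357/8000000 − 33/800·(0.986300+0.944700))/(1+33/800) = 9119/10000 ≈ 0.911900
step 4 [2y] bond c/2=17/400: DF=(416999/400000 − 17/400·(0.986300+0.944700+0.911900))/(1+17/400) = 8841/10000 ≈ 0.884100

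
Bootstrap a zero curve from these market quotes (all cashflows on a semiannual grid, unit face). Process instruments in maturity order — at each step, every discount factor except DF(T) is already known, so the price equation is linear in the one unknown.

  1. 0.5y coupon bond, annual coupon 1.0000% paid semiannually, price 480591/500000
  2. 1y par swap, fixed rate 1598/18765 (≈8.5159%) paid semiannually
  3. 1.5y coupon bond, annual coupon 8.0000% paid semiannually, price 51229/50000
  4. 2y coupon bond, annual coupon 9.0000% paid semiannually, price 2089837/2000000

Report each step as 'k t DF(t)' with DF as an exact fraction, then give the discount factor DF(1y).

1 1/2 2391/2500
2 1 9201/10000
3 3/2 913/1000
4 2 4399/5000
DF(1y) = 9201/10000 ≈ 0.920100

step 1 [0.5y] bond c/2=1/200: DF=(480591/500000 − 1/200·(0))/(1+1/200) = 2391/2500 ≈ 0.956400
step 2 [1y] swap r/2=799/18765: DF=(1 − 799/18765·(0.956400))/(1+799/18765) = 9201/10000 ≈ 0.920100
step 3 [1.5y] bond c/2=1/25: DF=(51229/50000 − 1/25·(0.956400+0.920100))/(1+1/25) = 913/1000 ≈ 0.913000
step 4 [2y] bond c/2=9/200: DF=(2089837/2000000 − 9/200·(0.956400+0.920100+0.913000))/(1+9/200) = 4399/5000 ≈ 0.879800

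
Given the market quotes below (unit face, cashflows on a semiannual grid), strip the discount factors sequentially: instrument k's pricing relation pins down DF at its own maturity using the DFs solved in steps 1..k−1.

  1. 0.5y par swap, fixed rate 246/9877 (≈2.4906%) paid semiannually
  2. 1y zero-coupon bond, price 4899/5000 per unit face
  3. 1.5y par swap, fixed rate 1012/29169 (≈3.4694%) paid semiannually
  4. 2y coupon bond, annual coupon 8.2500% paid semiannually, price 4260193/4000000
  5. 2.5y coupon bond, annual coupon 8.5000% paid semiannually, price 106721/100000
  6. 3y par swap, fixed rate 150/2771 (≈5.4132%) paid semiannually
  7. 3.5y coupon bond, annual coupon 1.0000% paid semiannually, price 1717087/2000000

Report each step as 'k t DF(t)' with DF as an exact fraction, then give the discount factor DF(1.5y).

step 1 [0.5y] swap r/2=123/9877: DF=(1 − 123/9877·(0))/(1+123/9877) = 9877/10000 ≈ 0.987700
step 2 [1y] zero: DF = P = 4899/5000 ≈ 0.979800
step 3 [1.5y] swap r/2=506/29169: DF=(1 − 506/29169·(0.987700+0.979800))/(1+506/29169) = 4747/5000 ≈ 0.949400
step 4 [2y] bond c/2=33/800: DF=(4260193/4000000 − 33/800·(0.987700+0.979800+0.949400))/(1+33/800) = 9073/10000 ≈ 0.907300
step 5 [2.5y] bond c/2=17/400: DF=(106721/100000 − 17/400·(0.987700+0.979800+0.949400+0.907300))/(1+17/400) = 4339/5000 ≈ 0.867800
step 6 [3y] swap r/2=75/2771: DF=(1 − 75/2771·(0.987700+0.979800+0.949400+0.907300+0.867800))/(1+75/2771) = 17/20 ≈ 0.850000
step 7 [3.5y] bond c/2=1/200: DF=(1717087/2000000 − 1/200·(0.987700+0.979800+0.949400+0.907300+0.867800+0.850000))/(1+1/200) = 8267/10000 ≈ 0.826700

1 1/2 9877/10000
2 1 4899/5000
3 3/2 4747/5000
4 2 9073/10000
5 5/2 4339/5000
6 3 17/20
7 7/2 8267/10000
DF(1.5y) = 4747/5000 ≈ 0.949400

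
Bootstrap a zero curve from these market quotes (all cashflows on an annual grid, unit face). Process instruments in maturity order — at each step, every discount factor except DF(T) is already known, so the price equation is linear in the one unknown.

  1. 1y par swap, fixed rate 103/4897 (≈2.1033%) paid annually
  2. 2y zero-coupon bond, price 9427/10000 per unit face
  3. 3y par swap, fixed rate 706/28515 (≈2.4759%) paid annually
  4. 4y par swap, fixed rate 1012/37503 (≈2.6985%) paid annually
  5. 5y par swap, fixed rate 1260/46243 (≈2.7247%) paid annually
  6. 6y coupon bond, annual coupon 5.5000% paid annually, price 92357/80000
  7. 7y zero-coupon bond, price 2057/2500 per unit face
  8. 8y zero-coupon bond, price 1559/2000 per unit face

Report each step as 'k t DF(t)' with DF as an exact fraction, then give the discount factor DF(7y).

step 1 [1y] swap r/1=103/4897: DF=(1 − 103/4897·(0))/(1+103/4897) = 4897/5000 ≈ 0.979400
step 2 [2y] zero: DF = P = 9427/10000 ≈ 0.942700
step 3 [3y] swap r/1=706/28515: DF=(1 − 706/28515·(0.979400+0.942700))/(1+706/28515) = 4647/5000 ≈ 0.929400
step 4 [4y] swap r/1=1012/37503: DF=(1 − 1012/37503·(0.979400+0.942700+0.929400))/(1+1012/37503) = 2247/2500 ≈ 0.898800
step 5 [5y] swap r/1=1260/46243: DF=(1 − 1260/46243·(0.979400+0.942700+0.929400+0.898800))/(1+1260/46243) = 437/500 ≈ 0.874000
step 6 [6y] bond c/1=11/200: DF=(92357/80000 − 11/200·(0.979400+0.942700+0.929400+0.898800+0.874000))/(1+11/200) = 2133/2500 ≈ 0.853200
step 7 [7y] zero: DF = P = 2057/2500 ≈ 0.822800
step 8 [8y] zero: DF = P = 1559/2000 ≈ 0.779500

1 1 4897/5000
2 2 9427/10000
3 3 4647/5000
4 4 2247/2500
5 5 437/500
6 6 2133/2500
7 7 2057/2500
8 8 1559/2000
DF(7y) = 2057/2500 ≈ 0.822800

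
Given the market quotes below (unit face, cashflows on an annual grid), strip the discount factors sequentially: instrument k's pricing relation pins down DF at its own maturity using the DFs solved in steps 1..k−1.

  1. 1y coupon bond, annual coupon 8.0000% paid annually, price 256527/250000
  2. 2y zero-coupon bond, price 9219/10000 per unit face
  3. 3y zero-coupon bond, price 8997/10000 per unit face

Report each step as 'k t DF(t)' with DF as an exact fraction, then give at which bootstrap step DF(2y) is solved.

1 1 9501/10000
2 2 9219/10000
3 3 8997/10000
DF(2y) is solved at step 2

step 1 [1y] bond c/1=2/25: DF=(256527/250000 − 2/25·(0))/(1+2/25) = 9501/10000 ≈ 0.950100
step 2 [2y] zero: DF = P = 9219/10000 ≈ 0.921900
step 3 [3y] zero: DF = P = 8997/10000 ≈ 0.899700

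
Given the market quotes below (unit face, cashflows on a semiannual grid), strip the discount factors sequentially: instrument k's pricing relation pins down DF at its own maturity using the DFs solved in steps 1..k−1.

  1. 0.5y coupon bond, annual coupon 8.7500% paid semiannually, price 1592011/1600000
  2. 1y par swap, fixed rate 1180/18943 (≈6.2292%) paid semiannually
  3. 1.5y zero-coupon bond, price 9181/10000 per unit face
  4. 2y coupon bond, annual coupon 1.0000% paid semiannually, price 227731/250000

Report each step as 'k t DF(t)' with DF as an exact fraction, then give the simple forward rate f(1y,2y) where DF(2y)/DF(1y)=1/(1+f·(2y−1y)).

step 1 [0.5y] bond c/2=7/160: DF=(1592011/1600000 − 7/160·(0))/(1+7/160) = 9533/10000 ≈ 0.953300
step 2 [1y] swap r/2=590/18943: DF=(1 − 590/18943·(0.953300))/(1+590/18943) = 941/1000 ≈ 0.941000
step 3 [1.5y] zero: DF = P = 9181/10000 ≈ 0.918100
step 4 [2y] bond c/2=1/200: DF=(227731/250000 − 1/200·(0.953300+0.941000+0.918100))/(1+1/200) = 2231/2500 ≈ 0.892400

1 1/2 9533/10000
2 1 941/1000
3 3/2 9181/10000
4 2 2231/2500
f(1y,2y) = ((941/1000)/(2231/2500) − 1)/(1) = 243/4462 ≈ 5.4460%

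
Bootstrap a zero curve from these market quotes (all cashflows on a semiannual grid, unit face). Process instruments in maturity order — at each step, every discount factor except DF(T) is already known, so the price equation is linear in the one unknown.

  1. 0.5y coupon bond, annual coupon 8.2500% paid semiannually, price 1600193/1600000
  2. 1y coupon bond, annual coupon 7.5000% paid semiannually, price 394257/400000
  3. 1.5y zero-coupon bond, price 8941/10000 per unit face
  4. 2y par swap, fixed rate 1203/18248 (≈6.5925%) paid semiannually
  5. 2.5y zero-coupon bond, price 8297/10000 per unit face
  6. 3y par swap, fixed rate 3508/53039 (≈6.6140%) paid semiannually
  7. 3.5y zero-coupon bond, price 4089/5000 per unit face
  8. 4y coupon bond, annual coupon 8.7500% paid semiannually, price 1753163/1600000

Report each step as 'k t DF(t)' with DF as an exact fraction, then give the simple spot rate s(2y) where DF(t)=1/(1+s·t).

1 1/2 1921/2000
2 1 9153/10000
3 3/2 8941/10000
4 2 8797/10000
5 5/2 8297/10000
6 3 4123/5000
7 7/2 4089/5000
8 4 1983/2500
s(2y) = (1/(8797/10000) − 1)/(2) = 1203/17594 ≈ 6.8376%

step 1 [0.5y] bond c/2=33/800: DF=(1600193/1600000 − 33/800·(0))/(1+33/800) = 1921/2000 ≈ 0.960500
step 2 [1y] bond c/2=3/80: DF=(394257/400000 − 3/80·(0.960500))/(1+3/80) = 9153/10000 ≈ 0.915300
step 3 [1.5y] zero: DF = P = 8941/10000 ≈ 0.894100
step 4 [2y] swap r/2=1203/36496: DF=(1 − 1203/36496·(0.960500+0.915300+0.894100))/(1+1203/36496) = 8797/10000 ≈ 0.879700
step 5 [2.5y] zero: DF = P = 8297/10000 ≈ 0.829700
step 6 [3y] swap r/2=1754/53039: DF=(1 − 1754/53039·(0.960500+0.915300+0.894100+0.879700+0.829700))/(1+1754/53039) = 4123/5000 ≈ 0.824600
step 7 [3.5y] zero: DF = P = 4089/5000 ≈ 0.817800
step 8 [4y] bond c/2=7/160: DF=(1753163/1600000 − 7/160·(0.960500+0.915300+0.894100+0.879700+0.829700+0.824600+0.817800))/(1+7/160) = 1983/2500 ≈ 0.793200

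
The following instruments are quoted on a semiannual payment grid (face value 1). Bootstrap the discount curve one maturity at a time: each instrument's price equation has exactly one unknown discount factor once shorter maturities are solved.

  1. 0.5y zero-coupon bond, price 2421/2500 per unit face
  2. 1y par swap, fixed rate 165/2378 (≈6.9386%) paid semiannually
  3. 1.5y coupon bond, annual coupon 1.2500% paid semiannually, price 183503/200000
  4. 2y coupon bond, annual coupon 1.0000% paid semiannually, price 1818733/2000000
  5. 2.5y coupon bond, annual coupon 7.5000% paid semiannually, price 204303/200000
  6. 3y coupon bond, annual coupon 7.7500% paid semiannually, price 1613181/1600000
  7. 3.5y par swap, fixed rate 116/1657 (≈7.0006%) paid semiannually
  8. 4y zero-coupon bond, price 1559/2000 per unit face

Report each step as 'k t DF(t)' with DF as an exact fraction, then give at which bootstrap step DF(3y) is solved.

1 1/2 2421/2500
2 1 467/500
3 3/2 9/10
4 2 8909/10000
5 5/2 8511/10000
6 3 8011/10000
7 7/2 3927/5000
8 4 1559/2000
DF(3y) is solved at step 6

step 1 [0.5y] zero: DF = P = 2421/2500 ≈ 0.968400
step 2 [1y] swap r/2=165/4756: DF=(1 − 165/4756·(0.968400))/(1+165/4756) = 467/500 ≈ 0.934000
step 3 [1.5y] bond c/2=1/160: DF=(183503/200000 − 1/160·(0.968400+0.934000))/(1+1/160) = 9/10 ≈ 0.900000
step 4 [2y] bond c/2=1/200: DF=(1818733/2000000 − 1/200·(0.968400+0.934000+0.900000))/(1+1/200) = 8909/10000 ≈ 0.890900
step 5 [2.5y] bond c/2=3/80: DF=(204303/200000 − 3/80·(0.968400+0.934000+0.900000+0.890900))/(1+3/80) = 8511/10000 ≈ 0.851100
step 6 [3y] bond c/2=31/800: DF=(1613181/1600000 − 31/800·(0.968400+0.934000+0.900000+0.890900+0.851100))/(1+31/800) = 8011/10000 ≈ 0.801100
step 7 [3.5y] swap r/2=58/1657: DF=(1 − 58/1657·(0.968400+0.934000+0.900000+0.890900+0.851100+0.801100))/(1+58/1657) = 3927/5000 ≈ 0.785400
step 8 [4y] zero: DF = P = 1559/2000 ≈ 0.779500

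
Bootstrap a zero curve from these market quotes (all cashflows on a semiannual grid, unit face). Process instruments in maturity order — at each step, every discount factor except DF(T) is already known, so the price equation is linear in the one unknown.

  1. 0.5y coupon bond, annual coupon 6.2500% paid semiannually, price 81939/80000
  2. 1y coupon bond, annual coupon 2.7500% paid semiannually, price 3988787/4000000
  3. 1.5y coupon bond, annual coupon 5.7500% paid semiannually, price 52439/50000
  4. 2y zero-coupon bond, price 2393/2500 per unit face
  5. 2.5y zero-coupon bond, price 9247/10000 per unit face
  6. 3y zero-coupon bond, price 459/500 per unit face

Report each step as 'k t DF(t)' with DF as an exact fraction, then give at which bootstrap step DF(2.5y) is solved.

step 1 [0.5y] bond c/2=1/32: DF=(81939/80000 − 1/32·(0))/(1+1/32) = 2483/2500 ≈ 0.993200
step 2 [1y] bond c/2=11/800: DF=(3988787/4000000 − 11/800·(0.993200))/(1+11/800) = 4851/5000 ≈ 0.970200
step 3 [1.5y] bond c/2=23/800: DF=(52439/50000 − 23/800·(0.993200+0.970200))/(1+23/800) = 4823/5000 ≈ 0.964600
step 4 [2y] zero: DF = P = 2393/2500 ≈ 0.957200
step 5 [2.5y] zero: DF = P = 9247/10000 ≈ 0.924700
step 6 [3y] zero: DF = P = 459/500 ≈ 0.918000

1 1/2 2483/2500
2 1 4851/5000
3 3/2 4823/5000
4 2 2393/2500
5 5/2 9247/10000
6 3 459/500
DF(2.5y) is solved at step 5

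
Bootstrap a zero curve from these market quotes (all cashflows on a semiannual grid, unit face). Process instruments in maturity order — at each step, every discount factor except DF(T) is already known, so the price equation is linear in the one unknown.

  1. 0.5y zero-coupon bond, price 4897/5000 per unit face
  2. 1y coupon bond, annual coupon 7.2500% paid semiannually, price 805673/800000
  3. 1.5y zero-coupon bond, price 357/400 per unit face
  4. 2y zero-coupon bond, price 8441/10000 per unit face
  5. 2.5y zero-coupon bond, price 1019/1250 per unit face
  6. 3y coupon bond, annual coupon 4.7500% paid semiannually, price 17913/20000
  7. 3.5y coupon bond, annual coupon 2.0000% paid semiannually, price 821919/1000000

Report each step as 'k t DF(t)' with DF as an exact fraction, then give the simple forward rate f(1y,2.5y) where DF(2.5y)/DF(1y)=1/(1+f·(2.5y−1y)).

step 1 [0.5y] zero: DF = P = 4897/5000 ≈ 0.979400
step 2 [1y] bond c/2=29/800: DF=(805673/800000 − 29/800·(0.979400))/(1+29/800) = 586/625 ≈ 0.937600
step 3 [1.5y] zero: DF = P = 357/400 ≈ 0.892500
step 4 [2y] zero: DF = P = 8441/10000 ≈ 0.844100
step 5 [2.5y] zero: DF = P = 1019/1250 ≈ 0.815200
step 6 [3y] bond c/2=19/800: DF=(17913/20000 − 19/800·(0.979400+0.937600+0.892500+0.844100+0.815200))/(1+19/800) = 482/625 ≈ 0.771200
step 7 [3.5y] bond c/2=1/100: DF=(821919/1000000 − 1/100·(0.979400+0.937600+0.892500+0.844100+0.815200+0.771200))/(1+1/100) = 7619/10000 ≈ 0.761900

1 1/2 4897/5000
2 1 586/625
3 3/2 357/400
4 2 8441/10000
5 5/2 1019/1250
6 3 482/625
7 7/2 7619/10000
f(1y,2.5y) = ((586/625)/(1019/1250) − 1)/(3/2) = 102/1019 ≈ 10.0098%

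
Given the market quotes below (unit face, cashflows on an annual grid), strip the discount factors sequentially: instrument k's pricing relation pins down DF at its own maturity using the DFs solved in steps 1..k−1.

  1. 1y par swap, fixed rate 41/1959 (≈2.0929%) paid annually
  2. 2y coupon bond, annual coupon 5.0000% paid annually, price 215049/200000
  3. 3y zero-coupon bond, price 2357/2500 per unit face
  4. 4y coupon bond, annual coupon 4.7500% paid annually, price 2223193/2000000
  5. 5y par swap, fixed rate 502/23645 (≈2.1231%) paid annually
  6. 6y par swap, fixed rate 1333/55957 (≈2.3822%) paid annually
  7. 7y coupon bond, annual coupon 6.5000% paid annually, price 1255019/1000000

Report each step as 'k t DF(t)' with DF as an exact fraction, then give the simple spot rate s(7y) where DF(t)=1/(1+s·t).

step 1 [1y] swap r/1=41/1959: DF=(1 − 41/1959·(0))/(1+41/1959) = 1959/2000 ≈ 0.979500
step 2 [2y] bond c/1=1/20: DF=(215049/200000 − 1/20·(0.979500))/(1+1/20) = 4887/5000 ≈ 0.977400
step 3 [3y] zero: DF = P = 2357/2500 ≈ 0.942800
step 4 [4y] bond c/1=19/400: DF=(2223193/2000000 − 19/400·(0.979500+0.977400+0.942800))/(1+19/400) = 9297/10000 ≈ 0.929700
step 5 [5y] swap r/1=502/23645: DF=(1 − 502/23645·(0.979500+0.977400+0.942800+0.929700))/(1+502/23645) = 2249/2500 ≈ 0.899600
step 6 [6y] swap r/1=1333/55957: DF=(1 − 1333/55957·(0.979500+0.977400+0.942800+0.929700+0.899600))/(1+1333/55957) = 8667/10000 ≈ 0.866700
step 7 [7y] bond c/1=13/200: DF=(1255019/1000000 − 13/200·(0.979500+0.977400+0.942800+0.929700+0.899600+0.866700))/(1+13/200) = 8369/10000 ≈ 0.836900

1 1 1959/2000
2 2 4887/5000
3 3 2357/2500
4 4 9297/10000
5 5 2249/2500
6 6 8667/10000
7 7 8369/10000
s(7y) = (1/(8369/10000) − 1)/(7) = 233/8369 ≈ 2.7841%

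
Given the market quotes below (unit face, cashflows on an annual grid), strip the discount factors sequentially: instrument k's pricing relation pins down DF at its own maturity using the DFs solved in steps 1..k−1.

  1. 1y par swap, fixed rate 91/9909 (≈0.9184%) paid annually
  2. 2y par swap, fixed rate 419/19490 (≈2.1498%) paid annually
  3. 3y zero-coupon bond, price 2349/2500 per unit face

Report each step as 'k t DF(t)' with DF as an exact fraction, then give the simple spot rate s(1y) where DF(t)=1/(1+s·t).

1 1 9909/10000
2 2 9581/10000
3 3 2349/2500
s(1y) = (1/(9909/10000) − 1)/(1) = 91/9909 ≈ 0.9184%

step 1 [1y] swap r/1=91/9909: DF=(1 − 91/9909·(0))/(1+91/9909) = 9909/10000 ≈ 0.990900
step 2 [2y] swap r/1=419/19490: DF=(1 − 419/19490·(0.990900))/(1+419/19490) = 9581/10000 ≈ 0.958100
step 3 [3y] zero: DF = P = 2349/2500 ≈ 0.939600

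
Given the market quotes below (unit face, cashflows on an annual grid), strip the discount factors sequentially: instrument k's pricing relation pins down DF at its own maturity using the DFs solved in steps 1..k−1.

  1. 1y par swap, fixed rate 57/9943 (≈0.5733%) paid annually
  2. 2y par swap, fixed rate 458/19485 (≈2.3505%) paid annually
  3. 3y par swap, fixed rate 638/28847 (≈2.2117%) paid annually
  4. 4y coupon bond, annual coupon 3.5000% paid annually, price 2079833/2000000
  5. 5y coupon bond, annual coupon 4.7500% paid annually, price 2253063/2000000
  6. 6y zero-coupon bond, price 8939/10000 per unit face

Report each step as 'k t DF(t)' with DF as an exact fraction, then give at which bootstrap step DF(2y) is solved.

step 1 [1y] swap r/1=57/9943: DF=(1 − 57/9943·(0))/(1+57/9943) = 9943/10000 ≈ 0.994300
step 2 [2y] swap r/1=458/19485: DF=(1 − 458/19485·(0.994300))/(1+458/19485) = 4771/5000 ≈ 0.954200
step 3 [3y] swap r/1=638/28847: DF=(1 − 638/28847·(0.994300+0.954200))/(1+638/28847) = 4681/5000 ≈ 0.936200
step 4 [4y] bond c/1=7/200: DF=(2079833/2000000 − 7/200·(0.994300+0.954200+0.936200))/(1+7/200) = 567/625 ≈ 0.907200
step 5 [5y] bond c/1=19/400: DF=(2253063/2000000 − 19/400·(0.994300+0.954200+0.936200+0.907200))/(1+19/400) = 1807/2000 ≈ 0.903500
step 6 [6y] zero: DF = P = 8939/10000 ≈ 0.893900

1 1 9943/10000
2 2 4771/5000
3 3 4681/5000
4 4 567/625
5 5 1807/2000
6 6 8939/10000
DF(2y) is solved at step 2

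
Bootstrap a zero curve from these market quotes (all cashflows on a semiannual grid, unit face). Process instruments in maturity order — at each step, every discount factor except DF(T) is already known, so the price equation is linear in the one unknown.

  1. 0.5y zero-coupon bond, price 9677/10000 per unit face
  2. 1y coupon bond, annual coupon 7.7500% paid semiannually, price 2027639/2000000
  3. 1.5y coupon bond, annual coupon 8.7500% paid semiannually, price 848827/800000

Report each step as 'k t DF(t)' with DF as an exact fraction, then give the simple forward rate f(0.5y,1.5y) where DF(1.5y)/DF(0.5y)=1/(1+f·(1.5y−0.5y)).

1 1/2 9677/10000
2 1 9399/10000
3 3/2 4683/5000
f(0.5y,1.5y) = ((9677/10000)/(4683/5000) − 1)/(1) = 311/9366 ≈ 3.3205%

step 1 [0.5y] zero: DF = P = 9677/10000 ≈ 0.967700
step 2 [1y] bond c/2=31/800: DF=(2027639/2000000 − 31/800·(0.967700))/(1+31/800) = 9399/10000 ≈ 0.939900
step 3 [1.5y] bond c/2=7/160: DF=(848827/800000 − 7/160·(0.967700+0.939900))/(1+7/160) = 4683/5000 ≈ 0.936600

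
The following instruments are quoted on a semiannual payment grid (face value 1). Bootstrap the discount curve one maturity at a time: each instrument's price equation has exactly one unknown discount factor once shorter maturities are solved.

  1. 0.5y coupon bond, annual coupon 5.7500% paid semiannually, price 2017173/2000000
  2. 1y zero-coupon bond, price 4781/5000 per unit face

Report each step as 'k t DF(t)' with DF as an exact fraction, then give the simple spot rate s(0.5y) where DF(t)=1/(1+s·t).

step 1 [0.5y] bond c/2=23/800: DF=(2017173/2000000 − 23/800·(0))/(1+23/800) = 2451/2500 ≈ 0.980400
step 2 [1y] zero: DF = P = 4781/5000 ≈ 0.956200

1 1/2 2451/2500
2 1 4781/5000
s(0.5y) = (1/(2451/2500) − 1)/(1/2) = 98/2451 ≈ 3.9984%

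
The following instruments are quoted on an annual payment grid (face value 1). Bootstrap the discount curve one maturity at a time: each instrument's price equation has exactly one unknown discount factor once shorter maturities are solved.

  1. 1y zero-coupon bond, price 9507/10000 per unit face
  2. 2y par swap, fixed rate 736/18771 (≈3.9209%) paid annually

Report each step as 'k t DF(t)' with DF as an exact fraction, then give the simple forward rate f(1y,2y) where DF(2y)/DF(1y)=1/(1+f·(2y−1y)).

step 1 [1y] zero: DF = P = 9507/10000 ≈ 0.950700
step 2 [2y] swap r/1=736/18771: DF=(1 − 736/18771·(0.950700))/(1+736/18771) = 579/625 ≈ 0.926400

1 1 9507/10000
2 2 579/625
f(1y,2y) = ((9507/10000)/(579/625) − 1)/(1) = 81/3088 ≈ 2.6231%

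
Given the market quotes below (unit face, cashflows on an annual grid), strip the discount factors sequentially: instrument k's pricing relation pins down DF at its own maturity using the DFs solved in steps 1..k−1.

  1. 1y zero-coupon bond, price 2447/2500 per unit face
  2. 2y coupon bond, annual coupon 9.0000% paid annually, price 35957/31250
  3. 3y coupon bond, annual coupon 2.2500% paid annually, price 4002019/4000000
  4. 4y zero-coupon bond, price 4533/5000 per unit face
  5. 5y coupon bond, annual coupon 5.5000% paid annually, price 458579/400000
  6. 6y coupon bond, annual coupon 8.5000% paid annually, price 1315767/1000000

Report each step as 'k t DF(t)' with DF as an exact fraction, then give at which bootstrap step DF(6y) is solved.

step 1 [1y] zero: DF = P = 2447/2500 ≈ 0.978800
step 2 [2y] bond c/1=9/100: DF=(35957/31250 − 9/100·(0.978800))/(1+9/100) = 2437/2500 ≈ 0.974800
step 3 [3y] bond c/1=9/400: DF=(4002019/4000000 − 9/400·(0.978800+0.974800))/(1+9/400) = 1871/2000 ≈ 0.935500
step 4 [4y] zero: DF = P = 4533/5000 ≈ 0.906600
step 5 [5y] bond c/1=11/200: DF=(458579/400000 − 11/200·(0.978800+0.974800+0.935500+0.906600))/(1+11/200) = 1111/1250 ≈ 0.888800
step 6 [6y] bond c/1=17/200: DF=(1315767/1000000 − 17/200·(0.978800+0.974800+0.935500+0.906600+0.888800))/(1+17/200) = 8457/10000 ≈ 0.845700

1 1 2447/2500
2 2 2437/2500
3 3 1871/2000
4 4 4533/5000
5 5 1111/1250
6 6 8457/10000
DF(6y) is solved at step 6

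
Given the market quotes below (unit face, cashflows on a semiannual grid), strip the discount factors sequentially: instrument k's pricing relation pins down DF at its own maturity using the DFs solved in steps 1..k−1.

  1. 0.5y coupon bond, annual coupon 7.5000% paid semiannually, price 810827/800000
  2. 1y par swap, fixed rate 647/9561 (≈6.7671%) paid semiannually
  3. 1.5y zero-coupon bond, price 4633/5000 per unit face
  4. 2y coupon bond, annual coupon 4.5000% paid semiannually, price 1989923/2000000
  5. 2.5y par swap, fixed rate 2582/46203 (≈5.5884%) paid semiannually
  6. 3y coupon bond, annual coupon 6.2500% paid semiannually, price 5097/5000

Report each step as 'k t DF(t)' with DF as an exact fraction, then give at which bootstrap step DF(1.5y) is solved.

1 1/2 9769/10000
2 1 9353/10000
3 3/2 4633/5000
4 2 4553/5000
5 5/2 8709/10000
6 3 1697/2000
DF(1.5y) is solved at step 3

step 1 [0.5y] bond c/2=3/80: DF=(810827/800000 − 3/80·(0))/(1+3/80) = 9769/10000 ≈ 0.976900
step 2 [1y] swap r/2=647/19122: DF=(1 − 647/19122·(0.976900))/(1+647/19122) = 9353/10000 ≈ 0.935300
step 3 [1.5y] zero: DF = P = 4633/5000 ≈ 0.926600
step 4 [2y] bond c/2=9/400: DF=(1989923/2000000 − 9/400·(0.976900+0.935300+0.926600))/(1+9/400) = 4553/5000 ≈ 0.910600
step 5 [2.5y] swap r/2=1291/46203: DF=(1 − 1291/46203·(0.976900+0.935300+0.926600+0.910600))/(1+1291/46203) = 8709/10000 ≈ 0.870900
step 6 [3y] bond c/2=1/32: DF=(5097/5000 − 1/32·(0.976900+0.935300+0.926600+0.910600+0.870900))/(1+1/32) = 1697/2000 ≈ 0.848500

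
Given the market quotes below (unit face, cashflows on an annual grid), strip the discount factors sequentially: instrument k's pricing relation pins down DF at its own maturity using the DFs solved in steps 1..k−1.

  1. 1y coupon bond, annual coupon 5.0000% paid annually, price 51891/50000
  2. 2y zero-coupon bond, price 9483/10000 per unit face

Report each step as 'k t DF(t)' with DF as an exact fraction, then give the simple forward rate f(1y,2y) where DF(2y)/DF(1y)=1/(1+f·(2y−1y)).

step 1 [1y] bond c/1=1/20: DF=(51891/50000 − 1/20·(0))/(1+1/20) = 2471/2500 ≈ 0.988400
step 2 [2y] zero: DF = P = 9483/10000 ≈ 0.948300

1 1 2471/2500
2 2 9483/10000
f(1y,2y) = ((2471/2500)/(9483/10000) − 1)/(1) = 401/9483 ≈ 4.2286%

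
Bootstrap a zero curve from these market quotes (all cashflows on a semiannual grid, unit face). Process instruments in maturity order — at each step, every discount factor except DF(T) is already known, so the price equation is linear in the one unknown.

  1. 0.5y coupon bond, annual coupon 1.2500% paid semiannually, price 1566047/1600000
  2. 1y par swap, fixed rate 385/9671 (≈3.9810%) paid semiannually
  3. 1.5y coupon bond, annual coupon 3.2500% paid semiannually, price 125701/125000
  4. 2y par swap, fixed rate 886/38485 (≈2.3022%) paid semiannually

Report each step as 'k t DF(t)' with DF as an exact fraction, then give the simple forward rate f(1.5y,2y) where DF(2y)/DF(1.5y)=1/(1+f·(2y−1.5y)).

1 1/2 9727/10000
2 1 1923/2000
3 3/2 4793/5000
4 2 9557/10000
f(1.5y,2y) = ((4793/5000)/(9557/10000) − 1)/(1/2) = 58/9557 ≈ 0.6069%

step 1 [0.5y] bond c/2=1/160: DF=(1566047/1600000 − 1/160·(0))/(1+1/160) = 9727/10000 ≈ 0.972700
step 2 [1y] swap r/2=385/19342: DF=(1 − 385/19342·(0.972700))/(1+385/19342) = 1923/2000 ≈ 0.961500
step 3 [1.5y] bond c/2=13/800: DF=(125701/125000 − 13/800·(0.972700+0.961500))/(1+13/800) = 4793/5000 ≈ 0.958600
step 4 [2y] swap r/2=443/38485: DF=(1 − 443/38485·(0.972700+0.961500+0.958600))/(1+443/38485) = 9557/10000 ≈ 0.955700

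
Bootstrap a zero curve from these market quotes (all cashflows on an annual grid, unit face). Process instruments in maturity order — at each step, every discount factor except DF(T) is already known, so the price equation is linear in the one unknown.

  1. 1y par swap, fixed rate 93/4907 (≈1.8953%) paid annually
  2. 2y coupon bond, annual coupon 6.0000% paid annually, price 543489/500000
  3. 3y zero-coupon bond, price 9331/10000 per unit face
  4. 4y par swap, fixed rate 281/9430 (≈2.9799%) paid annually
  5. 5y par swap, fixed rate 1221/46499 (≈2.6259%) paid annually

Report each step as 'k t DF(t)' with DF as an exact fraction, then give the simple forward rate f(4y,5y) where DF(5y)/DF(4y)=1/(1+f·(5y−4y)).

step 1 [1y] swap r/1=93/4907: DF=(1 − 93/4907·(0))/(1+93/4907) = 4907/5000 ≈ 0.981400
step 2 [2y] bond c/1=3/50: DF=(543489/500000 − 3/50·(0.981400))/(1+3/50) = 9699/10000 ≈ 0.969900
step 3 [3y] zero: DF = P = 9331/10000 ≈ 0.933100
step 4 [4y] swap r/1=281/9430: DF=(1 − 281/9430·(0.981400+0.969900+0.933100))/(1+281/9430) = 2219/2500 ≈ 0.887600
step 5 [5y] swap r/1=1221/46499: DF=(1 − 1221/46499·(0.981400+0.969900+0.933100+0.887600))/(1+1221/46499) = 8779/10000 ≈ 0.877900

1 1 4907/5000
2 2 9699/10000
3 3 9331/10000
4 4 2219/2500
5 5 8779/10000
f(4y,5y) = ((2219/2500)/(8779/10000) − 1)/(1) = 97/8779 ≈ 1.1049%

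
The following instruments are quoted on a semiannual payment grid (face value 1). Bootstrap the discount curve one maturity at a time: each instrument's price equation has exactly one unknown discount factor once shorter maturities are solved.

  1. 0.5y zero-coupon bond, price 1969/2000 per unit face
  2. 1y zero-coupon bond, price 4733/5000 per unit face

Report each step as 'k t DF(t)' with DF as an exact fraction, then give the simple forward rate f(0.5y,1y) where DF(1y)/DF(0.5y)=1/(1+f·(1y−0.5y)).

1 1/2 1969/2000
2 1 4733/5000
f(0.5y,1y) = ((1969/2000)/(4733/5000) − 1)/(1/2) = 379/4733 ≈ 8.0076%

step 1 [0.5y] zero: DF = P = 1969/2000 ≈ 0.984500
step 2 [1y] zero: DF = P = 4733/5000 ≈ 0.946600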